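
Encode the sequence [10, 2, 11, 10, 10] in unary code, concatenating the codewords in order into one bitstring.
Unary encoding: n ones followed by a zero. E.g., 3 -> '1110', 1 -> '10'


Encode each number as n ones followed by a terminating 0:
  10 -> 11111111110 (11 bits)
  2 -> 110 (3 bits)
  11 -> 111111111110 (12 bits)
  10 -> 11111111110 (11 bits)
  10 -> 11111111110 (11 bits)
Total length = 11 + 3 + 12 + 11 + 11 = 48 bits.

Unary([10, 2, 11, 10, 10]) = 111111111101101111111111101111111111011111111110 (48 bits)


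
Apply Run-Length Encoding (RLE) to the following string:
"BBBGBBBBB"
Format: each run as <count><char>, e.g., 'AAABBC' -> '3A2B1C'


Scanning runs left to right:
  i=0: run of 'B' x 3 -> '3B'
  i=3: run of 'G' x 1 -> '1G'
  i=4: run of 'B' x 5 -> '5B'

RLE = 3B1G5B


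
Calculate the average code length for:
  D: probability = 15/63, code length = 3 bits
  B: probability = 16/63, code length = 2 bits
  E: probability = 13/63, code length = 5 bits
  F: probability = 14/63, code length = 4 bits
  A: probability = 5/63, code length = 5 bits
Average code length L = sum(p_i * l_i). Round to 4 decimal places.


Weighted contributions p_i * l_i:
  D: (15/63) * 3 = 45/63
  B: (16/63) * 2 = 32/63
  E: (13/63) * 5 = 65/63
  F: (14/63) * 4 = 56/63
  A: (5/63) * 5 = 25/63
Sum = (45 + 32 + 65 + 56 + 25)/63 = 223/63

L = 223/63 = 3.5397 bits/symbol


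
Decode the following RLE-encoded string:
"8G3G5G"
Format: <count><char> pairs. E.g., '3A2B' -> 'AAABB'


Expanding each <count><char> pair:
  8G -> 'GGGGGGGG'
  3G -> 'GGG'
  5G -> 'GGGGG'

Decoded = GGGGGGGGGGGGGGGG


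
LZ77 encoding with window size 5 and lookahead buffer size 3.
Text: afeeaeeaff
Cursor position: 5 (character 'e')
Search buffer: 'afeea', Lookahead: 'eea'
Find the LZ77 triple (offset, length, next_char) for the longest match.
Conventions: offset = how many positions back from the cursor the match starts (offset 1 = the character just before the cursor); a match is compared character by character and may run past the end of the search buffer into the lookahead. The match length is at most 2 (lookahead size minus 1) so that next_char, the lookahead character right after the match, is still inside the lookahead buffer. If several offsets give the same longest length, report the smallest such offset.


Try each offset into the search buffer:
  offset=1 (pos 4, char 'a'): match length 0
  offset=2 (pos 3, char 'e'): match length 1
  offset=3 (pos 2, char 'e'): match length 2
  offset=4 (pos 1, char 'f'): match length 0
  offset=5 (pos 0, char 'a'): match length 0
Longest match has length 2 at offset 3.
next_char = character at position 5 + 2 = 7 -> 'a'

Best match: offset=3, length=2 (matching 'ee' starting at position 2)
LZ77 triple: (3, 2, 'a')


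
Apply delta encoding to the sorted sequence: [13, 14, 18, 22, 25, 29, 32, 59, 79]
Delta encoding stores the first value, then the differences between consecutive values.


First value: 13
Deltas:
  14 - 13 = 1
  18 - 14 = 4
  22 - 18 = 4
  25 - 22 = 3
  29 - 25 = 4
  32 - 29 = 3
  59 - 32 = 27
  79 - 59 = 20


Delta encoded: [13, 1, 4, 4, 3, 4, 3, 27, 20]


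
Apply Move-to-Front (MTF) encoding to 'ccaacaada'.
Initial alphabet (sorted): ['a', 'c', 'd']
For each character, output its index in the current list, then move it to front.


MTF encoding:
'c': index 1 in ['a', 'c', 'd'] -> ['c', 'a', 'd']
'c': index 0 in ['c', 'a', 'd'] -> ['c', 'a', 'd']
'a': index 1 in ['c', 'a', 'd'] -> ['a', 'c', 'd']
'a': index 0 in ['a', 'c', 'd'] -> ['a', 'c', 'd']
'c': index 1 in ['a', 'c', 'd'] -> ['c', 'a', 'd']
'a': index 1 in ['c', 'a', 'd'] -> ['a', 'c', 'd']
'a': index 0 in ['a', 'c', 'd'] -> ['a', 'c', 'd']
'd': index 2 in ['a', 'c', 'd'] -> ['d', 'a', 'c']
'a': index 1 in ['d', 'a', 'c'] -> ['a', 'd', 'c']


Output: [1, 0, 1, 0, 1, 1, 0, 2, 1]


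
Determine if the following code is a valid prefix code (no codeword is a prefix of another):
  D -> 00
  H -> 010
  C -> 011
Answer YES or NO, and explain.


Checking each pair (does one codeword prefix another?):
  D='00' vs H='010': no prefix
  D='00' vs C='011': no prefix
  H='010' vs D='00': no prefix
  H='010' vs C='011': no prefix
  C='011' vs D='00': no prefix
  C='011' vs H='010': no prefix
No violation found over all pairs.

YES -- this is a valid prefix code. No codeword is a prefix of any other codeword.


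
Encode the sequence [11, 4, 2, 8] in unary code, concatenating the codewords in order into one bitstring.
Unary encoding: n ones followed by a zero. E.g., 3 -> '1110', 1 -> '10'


Encode each number as n ones followed by a terminating 0:
  11 -> 111111111110 (12 bits)
  4 -> 11110 (5 bits)
  2 -> 110 (3 bits)
  8 -> 111111110 (9 bits)
Total length = 12 + 5 + 3 + 9 = 29 bits.

Unary([11, 4, 2, 8]) = 11111111111011110110111111110 (29 bits)


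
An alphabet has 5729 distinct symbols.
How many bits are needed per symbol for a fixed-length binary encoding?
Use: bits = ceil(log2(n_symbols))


log2(5729) = 12.4841
Bracket: 2^12 = 4096 < 5729 <= 2^13 = 8192
So ceil(log2(5729)) = 13

bits = ceil(log2(5729)) = ceil(12.4841) = 13 bits


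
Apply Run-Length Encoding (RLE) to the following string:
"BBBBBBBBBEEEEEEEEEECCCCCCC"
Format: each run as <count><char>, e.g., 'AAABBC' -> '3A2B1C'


Scanning runs left to right:
  i=0: run of 'B' x 9 -> '9B'
  i=9: run of 'E' x 10 -> '10E'
  i=19: run of 'C' x 7 -> '7C'

RLE = 9B10E7C


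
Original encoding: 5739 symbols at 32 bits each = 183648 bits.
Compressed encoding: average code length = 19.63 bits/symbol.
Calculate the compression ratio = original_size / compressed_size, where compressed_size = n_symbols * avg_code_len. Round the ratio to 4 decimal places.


original_size = n_symbols * orig_bits = 5739 * 32 = 183648 bits
compressed_size = n_symbols * avg_code_len = 5739 * 19.63 = 112656.57 bits
ratio = original_size / compressed_size = 183648 / 112656.57 = 1.6302

Compression ratio = 1.6302


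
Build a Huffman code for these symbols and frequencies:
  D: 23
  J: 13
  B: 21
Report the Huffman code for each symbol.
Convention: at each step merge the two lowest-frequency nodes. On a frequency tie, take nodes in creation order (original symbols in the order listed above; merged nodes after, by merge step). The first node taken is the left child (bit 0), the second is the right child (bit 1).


Huffman tree construction:
Step 1: Merge J(13) + B(21) = 34
Step 2: Merge D(23) + (J+B)(34) = 57
Read each symbol's code off the tree from the root (left child = 0, right child = 1).

Codes:
  D: 0 (length 1)
  J: 10 (length 2)
  B: 11 (length 2)
Average code length: 91/57 = 1.5965 bits/symbol


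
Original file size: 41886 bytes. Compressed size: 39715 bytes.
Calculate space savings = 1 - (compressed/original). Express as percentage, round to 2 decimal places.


ratio = compressed/original = 39715/41886 = 0.948169
savings = 1 - ratio = 1 - 0.948169 = 0.051831
as a percentage: 0.051831 * 100 = 5.18%

Space savings = 1 - 39715/41886 = 5.18%


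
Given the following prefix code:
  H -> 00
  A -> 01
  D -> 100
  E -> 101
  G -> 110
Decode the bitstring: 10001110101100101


Decoding step by step:
Bits 100 -> D
Bits 01 -> A
Bits 110 -> G
Bits 101 -> E
Bits 100 -> D
Bits 101 -> E


Decoded message: DAGEDE


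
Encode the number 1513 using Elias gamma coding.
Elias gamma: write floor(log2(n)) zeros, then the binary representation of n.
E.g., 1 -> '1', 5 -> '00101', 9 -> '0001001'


num_bits = floor(log2(1513)) + 1 = 11
leading_zeros = num_bits - 1 = 10
binary(1513) = 10111101001

Elias gamma(1513) = '0000000000' + '10111101001' = 000000000010111101001 (21 bits)


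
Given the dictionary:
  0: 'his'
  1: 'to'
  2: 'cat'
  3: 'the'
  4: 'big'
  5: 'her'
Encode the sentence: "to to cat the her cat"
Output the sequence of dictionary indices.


Look up each word in the dictionary:
  'to' -> 1
  'to' -> 1
  'cat' -> 2
  'the' -> 3
  'her' -> 5
  'cat' -> 2

Encoded: [1, 1, 2, 3, 5, 2]


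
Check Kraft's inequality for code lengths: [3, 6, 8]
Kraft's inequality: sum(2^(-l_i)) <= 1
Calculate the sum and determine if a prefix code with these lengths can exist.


Sum = 2^(-3) + 2^(-6) + 2^(-8)
    = 0.125 + 0.015625 + 0.00390625
    = 37/256 = 0.14453125
Since 0.14453125 <= 1, Kraft's inequality IS satisfied.
A prefix code with these lengths CAN exist.

Kraft sum = 0.14453125. Satisfied.


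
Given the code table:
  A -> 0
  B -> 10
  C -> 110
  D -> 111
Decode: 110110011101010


Decoding:
110 -> C
110 -> C
0 -> A
111 -> D
0 -> A
10 -> B
10 -> B


Result: CCADABB


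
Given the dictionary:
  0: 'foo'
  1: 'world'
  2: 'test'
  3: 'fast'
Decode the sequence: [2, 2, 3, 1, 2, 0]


Look up each index in the dictionary:
  2 -> 'test'
  2 -> 'test'
  3 -> 'fast'
  1 -> 'world'
  2 -> 'test'
  0 -> 'foo'

Decoded: "test test fast world test foo"


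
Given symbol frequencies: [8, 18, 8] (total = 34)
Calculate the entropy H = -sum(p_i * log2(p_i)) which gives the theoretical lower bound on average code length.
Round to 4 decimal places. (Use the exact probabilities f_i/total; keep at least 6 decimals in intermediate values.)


Per-symbol terms -p_i * log2(p_i) with p_i = f_i/34:
  p = 8/34 = 0.235294: log2(p) = -2.087463, -p*log2(p) = 0.491168
  p = 18/34 = 0.529412: log2(p) = -0.917538, -p*log2(p) = 0.485755
  p = 8/34 = 0.235294: log2(p) = -2.087463, -p*log2(p) = 0.491168
H = 0.491168 + 0.485755 + 0.491168 = 1.468091

H = 1.4681 bits/symbol


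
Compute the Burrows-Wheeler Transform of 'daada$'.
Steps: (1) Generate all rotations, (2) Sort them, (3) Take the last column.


Rotations (sorted):
  0: $daada -> last char: a
  1: a$daad -> last char: d
  2: aada$d -> last char: d
  3: ada$da -> last char: a
  4: da$daa -> last char: a
  5: daada$ -> last char: $


BWT = addaa$


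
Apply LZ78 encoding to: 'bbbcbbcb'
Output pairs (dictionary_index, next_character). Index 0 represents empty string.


LZ78 encoding steps:
Dictionary: {0: ''}
Step 1: w='' (idx 0), next='b' -> output (0, 'b'), add 'b' as idx 1
Step 2: w='b' (idx 1), next='b' -> output (1, 'b'), add 'bb' as idx 2
Step 3: w='' (idx 0), next='c' -> output (0, 'c'), add 'c' as idx 3
Step 4: w='bb' (idx 2), next='c' -> output (2, 'c'), add 'bbc' as idx 4
Step 5: w='b' (idx 1), end of input -> output (1, '')


Encoded: [(0, 'b'), (1, 'b'), (0, 'c'), (2, 'c'), (1, '')]


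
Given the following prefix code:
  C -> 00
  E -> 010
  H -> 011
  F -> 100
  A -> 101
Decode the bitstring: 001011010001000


Decoding step by step:
Bits 00 -> C
Bits 101 -> A
Bits 101 -> A
Bits 00 -> C
Bits 010 -> E
Bits 00 -> C


Decoded message: CAACEC


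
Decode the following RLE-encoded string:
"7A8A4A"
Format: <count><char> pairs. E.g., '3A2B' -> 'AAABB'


Expanding each <count><char> pair:
  7A -> 'AAAAAAA'
  8A -> 'AAAAAAAA'
  4A -> 'AAAA'

Decoded = AAAAAAAAAAAAAAAAAAA


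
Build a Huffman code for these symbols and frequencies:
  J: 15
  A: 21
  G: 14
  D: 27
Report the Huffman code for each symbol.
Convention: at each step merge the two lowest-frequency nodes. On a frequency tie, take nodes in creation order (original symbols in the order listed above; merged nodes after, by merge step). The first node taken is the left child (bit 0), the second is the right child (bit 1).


Huffman tree construction:
Step 1: Merge G(14) + J(15) = 29
Step 2: Merge A(21) + D(27) = 48
Step 3: Merge (G+J)(29) + (A+D)(48) = 77
Read each symbol's code off the tree from the root (left child = 0, right child = 1).

Codes:
  J: 01 (length 2)
  A: 10 (length 2)
  G: 00 (length 2)
  D: 11 (length 2)
Average code length: 154/77 = 2.0000 bits/symbol


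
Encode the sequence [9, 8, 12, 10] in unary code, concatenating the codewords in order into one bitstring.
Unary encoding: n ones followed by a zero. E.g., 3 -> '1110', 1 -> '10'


Encode each number as n ones followed by a terminating 0:
  9 -> 1111111110 (10 bits)
  8 -> 111111110 (9 bits)
  12 -> 1111111111110 (13 bits)
  10 -> 11111111110 (11 bits)
Total length = 10 + 9 + 13 + 11 = 43 bits.

Unary([9, 8, 12, 10]) = 1111111110111111110111111111111011111111110 (43 bits)


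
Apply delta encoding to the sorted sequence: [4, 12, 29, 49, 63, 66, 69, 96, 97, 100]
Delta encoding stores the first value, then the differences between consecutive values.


First value: 4
Deltas:
  12 - 4 = 8
  29 - 12 = 17
  49 - 29 = 20
  63 - 49 = 14
  66 - 63 = 3
  69 - 66 = 3
  96 - 69 = 27
  97 - 96 = 1
  100 - 97 = 3


Delta encoded: [4, 8, 17, 20, 14, 3, 3, 27, 1, 3]


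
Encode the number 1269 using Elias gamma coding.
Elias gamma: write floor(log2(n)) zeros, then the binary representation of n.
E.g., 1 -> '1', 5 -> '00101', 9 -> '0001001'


num_bits = floor(log2(1269)) + 1 = 11
leading_zeros = num_bits - 1 = 10
binary(1269) = 10011110101

Elias gamma(1269) = '0000000000' + '10011110101' = 000000000010011110101 (21 bits)


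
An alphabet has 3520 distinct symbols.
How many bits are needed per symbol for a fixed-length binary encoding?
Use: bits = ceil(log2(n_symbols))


log2(3520) = 11.7814
Bracket: 2^11 = 2048 < 3520 <= 2^12 = 4096
So ceil(log2(3520)) = 12

bits = ceil(log2(3520)) = ceil(11.7814) = 12 bits


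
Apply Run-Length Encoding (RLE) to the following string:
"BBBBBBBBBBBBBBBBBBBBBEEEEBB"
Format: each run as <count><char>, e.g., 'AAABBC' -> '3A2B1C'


Scanning runs left to right:
  i=0: run of 'B' x 21 -> '21B'
  i=21: run of 'E' x 4 -> '4E'
  i=25: run of 'B' x 2 -> '2B'

RLE = 21B4E2B


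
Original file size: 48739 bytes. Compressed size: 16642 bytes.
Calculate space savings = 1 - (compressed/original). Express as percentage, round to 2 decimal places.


ratio = compressed/original = 16642/48739 = 0.341451
savings = 1 - ratio = 1 - 0.341451 = 0.658549
as a percentage: 0.658549 * 100 = 65.85%

Space savings = 1 - 16642/48739 = 65.85%


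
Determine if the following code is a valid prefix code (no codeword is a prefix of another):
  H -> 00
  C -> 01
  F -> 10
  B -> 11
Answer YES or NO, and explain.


Checking each pair (does one codeword prefix another?):
  H='00' vs C='01': no prefix
  H='00' vs F='10': no prefix
  H='00' vs B='11': no prefix
  C='01' vs H='00': no prefix
  C='01' vs F='10': no prefix
  C='01' vs B='11': no prefix
  F='10' vs H='00': no prefix
  F='10' vs C='01': no prefix
  F='10' vs B='11': no prefix
  B='11' vs H='00': no prefix
  B='11' vs C='01': no prefix
  B='11' vs F='10': no prefix
No violation found over all pairs.

YES -- this is a valid prefix code. No codeword is a prefix of any other codeword.


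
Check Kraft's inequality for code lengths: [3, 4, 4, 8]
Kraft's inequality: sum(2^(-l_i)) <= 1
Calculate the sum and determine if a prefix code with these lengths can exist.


Sum = 2^(-3) + 2^(-4) + 2^(-4) + 2^(-8)
    = 0.125 + 0.0625 + 0.0625 + 0.00390625
    = 65/256 = 0.25390625
Since 0.25390625 <= 1, Kraft's inequality IS satisfied.
A prefix code with these lengths CAN exist.

Kraft sum = 0.25390625. Satisfied.


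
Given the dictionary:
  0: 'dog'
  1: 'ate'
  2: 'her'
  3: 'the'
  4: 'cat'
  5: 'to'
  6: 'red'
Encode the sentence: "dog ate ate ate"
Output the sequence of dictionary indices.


Look up each word in the dictionary:
  'dog' -> 0
  'ate' -> 1
  'ate' -> 1
  'ate' -> 1

Encoded: [0, 1, 1, 1]


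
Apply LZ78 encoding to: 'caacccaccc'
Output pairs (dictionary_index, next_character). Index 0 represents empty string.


LZ78 encoding steps:
Dictionary: {0: ''}
Step 1: w='' (idx 0), next='c' -> output (0, 'c'), add 'c' as idx 1
Step 2: w='' (idx 0), next='a' -> output (0, 'a'), add 'a' as idx 2
Step 3: w='a' (idx 2), next='c' -> output (2, 'c'), add 'ac' as idx 3
Step 4: w='c' (idx 1), next='c' -> output (1, 'c'), add 'cc' as idx 4
Step 5: w='ac' (idx 3), next='c' -> output (3, 'c'), add 'acc' as idx 5
Step 6: w='c' (idx 1), end of input -> output (1, '')


Encoded: [(0, 'c'), (0, 'a'), (2, 'c'), (1, 'c'), (3, 'c'), (1, '')]


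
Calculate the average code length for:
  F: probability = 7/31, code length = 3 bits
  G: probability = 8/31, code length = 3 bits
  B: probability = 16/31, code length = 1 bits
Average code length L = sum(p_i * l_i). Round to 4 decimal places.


Weighted contributions p_i * l_i:
  F: (7/31) * 3 = 21/31
  G: (8/31) * 3 = 24/31
  B: (16/31) * 1 = 16/31
Sum = (21 + 24 + 16)/31 = 61/31

L = 61/31 = 1.9677 bits/symbol


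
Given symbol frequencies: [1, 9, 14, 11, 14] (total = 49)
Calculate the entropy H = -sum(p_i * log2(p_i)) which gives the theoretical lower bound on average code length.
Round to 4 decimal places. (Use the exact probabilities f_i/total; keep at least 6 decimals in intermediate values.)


Per-symbol terms -p_i * log2(p_i) with p_i = f_i/49:
  p = 1/49 = 0.020408: log2(p) = -5.614710, -p*log2(p) = 0.114586
  p = 9/49 = 0.183673: log2(p) = -2.444785, -p*log2(p) = 0.449042
  p = 14/49 = 0.285714: log2(p) = -1.807355, -p*log2(p) = 0.516387
  p = 11/49 = 0.224490: log2(p) = -2.155278, -p*log2(p) = 0.483838
  p = 14/49 = 0.285714: log2(p) = -1.807355, -p*log2(p) = 0.516387
H = 0.114586 + 0.449042 + 0.516387 + 0.483838 + 0.516387 = 2.080240

H = 2.0802 bits/symbol


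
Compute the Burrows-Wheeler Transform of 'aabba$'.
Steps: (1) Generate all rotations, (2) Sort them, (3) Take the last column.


Rotations (sorted):
  0: $aabba -> last char: a
  1: a$aabb -> last char: b
  2: aabba$ -> last char: $
  3: abba$a -> last char: a
  4: ba$aab -> last char: b
  5: bba$aa -> last char: a


BWT = ab$aba


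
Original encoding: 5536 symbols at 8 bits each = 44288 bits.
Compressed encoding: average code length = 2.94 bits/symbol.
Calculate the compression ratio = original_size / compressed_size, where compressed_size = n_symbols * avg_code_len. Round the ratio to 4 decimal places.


original_size = n_symbols * orig_bits = 5536 * 8 = 44288 bits
compressed_size = n_symbols * avg_code_len = 5536 * 2.94 = 16275.84 bits
ratio = original_size / compressed_size = 44288 / 16275.84 = 2.7211

Compression ratio = 2.7211


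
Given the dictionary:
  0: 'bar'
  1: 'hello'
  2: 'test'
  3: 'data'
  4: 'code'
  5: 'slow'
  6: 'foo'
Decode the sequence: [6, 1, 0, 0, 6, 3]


Look up each index in the dictionary:
  6 -> 'foo'
  1 -> 'hello'
  0 -> 'bar'
  0 -> 'bar'
  6 -> 'foo'
  3 -> 'data'

Decoded: "foo hello bar bar foo data"


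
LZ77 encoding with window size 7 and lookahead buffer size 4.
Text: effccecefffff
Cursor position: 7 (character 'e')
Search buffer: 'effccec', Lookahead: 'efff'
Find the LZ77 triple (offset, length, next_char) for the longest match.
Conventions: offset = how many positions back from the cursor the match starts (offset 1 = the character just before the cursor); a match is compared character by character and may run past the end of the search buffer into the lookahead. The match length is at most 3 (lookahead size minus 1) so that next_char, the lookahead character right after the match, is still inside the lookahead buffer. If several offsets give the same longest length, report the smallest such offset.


Try each offset into the search buffer:
  offset=1 (pos 6, char 'c'): match length 0
  offset=2 (pos 5, char 'e'): match length 1
  offset=3 (pos 4, char 'c'): match length 0
  offset=4 (pos 3, char 'c'): match length 0
  offset=5 (pos 2, char 'f'): match length 0
  offset=6 (pos 1, char 'f'): match length 0
  offset=7 (pos 0, char 'e'): match length 3
Longest match has length 3 at offset 7.
next_char = character at position 7 + 3 = 10 -> 'f'

Best match: offset=7, length=3 (matching 'eff' starting at position 0)
LZ77 triple: (7, 3, 'f')


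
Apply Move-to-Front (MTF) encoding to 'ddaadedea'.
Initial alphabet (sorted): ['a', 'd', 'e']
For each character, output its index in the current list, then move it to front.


MTF encoding:
'd': index 1 in ['a', 'd', 'e'] -> ['d', 'a', 'e']
'd': index 0 in ['d', 'a', 'e'] -> ['d', 'a', 'e']
'a': index 1 in ['d', 'a', 'e'] -> ['a', 'd', 'e']
'a': index 0 in ['a', 'd', 'e'] -> ['a', 'd', 'e']
'd': index 1 in ['a', 'd', 'e'] -> ['d', 'a', 'e']
'e': index 2 in ['d', 'a', 'e'] -> ['e', 'd', 'a']
'd': index 1 in ['e', 'd', 'a'] -> ['d', 'e', 'a']
'e': index 1 in ['d', 'e', 'a'] -> ['e', 'd', 'a']
'a': index 2 in ['e', 'd', 'a'] -> ['a', 'e', 'd']


Output: [1, 0, 1, 0, 1, 2, 1, 1, 2]


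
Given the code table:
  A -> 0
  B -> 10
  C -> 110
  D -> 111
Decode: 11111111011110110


Decoding:
111 -> D
111 -> D
110 -> C
111 -> D
10 -> B
110 -> C


Result: DDCDBC


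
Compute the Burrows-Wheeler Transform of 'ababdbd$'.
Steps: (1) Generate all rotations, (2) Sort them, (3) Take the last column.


Rotations (sorted):
  0: $ababdbd -> last char: d
  1: ababdbd$ -> last char: $
  2: abdbd$ab -> last char: b
  3: babdbd$a -> last char: a
  4: bd$ababd -> last char: d
  5: bdbd$aba -> last char: a
  6: d$ababdb -> last char: b
  7: dbd$abab -> last char: b


BWT = d$badabb


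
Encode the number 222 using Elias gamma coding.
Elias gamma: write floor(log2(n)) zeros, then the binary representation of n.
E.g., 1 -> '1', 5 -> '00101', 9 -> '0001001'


num_bits = floor(log2(222)) + 1 = 8
leading_zeros = num_bits - 1 = 7
binary(222) = 11011110

Elias gamma(222) = '0000000' + '11011110' = 000000011011110 (15 bits)


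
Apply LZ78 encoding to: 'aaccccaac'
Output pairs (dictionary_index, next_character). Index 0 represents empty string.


LZ78 encoding steps:
Dictionary: {0: ''}
Step 1: w='' (idx 0), next='a' -> output (0, 'a'), add 'a' as idx 1
Step 2: w='a' (idx 1), next='c' -> output (1, 'c'), add 'ac' as idx 2
Step 3: w='' (idx 0), next='c' -> output (0, 'c'), add 'c' as idx 3
Step 4: w='c' (idx 3), next='c' -> output (3, 'c'), add 'cc' as idx 4
Step 5: w='a' (idx 1), next='a' -> output (1, 'a'), add 'aa' as idx 5
Step 6: w='c' (idx 3), end of input -> output (3, '')


Encoded: [(0, 'a'), (1, 'c'), (0, 'c'), (3, 'c'), (1, 'a'), (3, '')]


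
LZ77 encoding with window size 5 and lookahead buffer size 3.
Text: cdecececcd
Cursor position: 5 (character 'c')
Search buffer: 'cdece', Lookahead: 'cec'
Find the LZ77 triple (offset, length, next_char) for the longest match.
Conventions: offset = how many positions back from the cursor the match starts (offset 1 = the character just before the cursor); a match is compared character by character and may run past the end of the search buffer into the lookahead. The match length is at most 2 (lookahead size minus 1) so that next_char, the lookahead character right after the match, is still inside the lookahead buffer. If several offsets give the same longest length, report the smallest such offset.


Try each offset into the search buffer:
  offset=1 (pos 4, char 'e'): match length 0
  offset=2 (pos 3, char 'c'): match length 2
  offset=3 (pos 2, char 'e'): match length 0
  offset=4 (pos 1, char 'd'): match length 0
  offset=5 (pos 0, char 'c'): match length 1
Longest match has length 2 at offset 2.
next_char = character at position 5 + 2 = 7 -> 'c'

Best match: offset=2, length=2 (matching 'ce' starting at position 3)
LZ77 triple: (2, 2, 'c')


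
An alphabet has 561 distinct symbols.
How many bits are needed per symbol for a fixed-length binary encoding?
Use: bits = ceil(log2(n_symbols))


log2(561) = 9.1319
Bracket: 2^9 = 512 < 561 <= 2^10 = 1024
So ceil(log2(561)) = 10

bits = ceil(log2(561)) = ceil(9.1319) = 10 bits


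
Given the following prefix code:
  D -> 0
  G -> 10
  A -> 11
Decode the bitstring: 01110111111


Decoding step by step:
Bits 0 -> D
Bits 11 -> A
Bits 10 -> G
Bits 11 -> A
Bits 11 -> A
Bits 11 -> A


Decoded message: DAGAAA


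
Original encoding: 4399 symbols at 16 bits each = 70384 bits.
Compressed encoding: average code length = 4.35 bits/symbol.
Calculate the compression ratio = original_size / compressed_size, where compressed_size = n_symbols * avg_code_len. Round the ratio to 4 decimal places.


original_size = n_symbols * orig_bits = 4399 * 16 = 70384 bits
compressed_size = n_symbols * avg_code_len = 4399 * 4.35 = 19135.65 bits
ratio = original_size / compressed_size = 70384 / 19135.65 = 3.6782

Compression ratio = 3.6782


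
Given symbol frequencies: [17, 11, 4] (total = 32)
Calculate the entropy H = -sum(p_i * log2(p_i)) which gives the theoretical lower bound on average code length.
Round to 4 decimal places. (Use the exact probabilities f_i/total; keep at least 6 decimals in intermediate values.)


Per-symbol terms -p_i * log2(p_i) with p_i = f_i/32:
  p = 17/32 = 0.531250: log2(p) = -0.912537, -p*log2(p) = 0.484785
  p = 11/32 = 0.343750: log2(p) = -1.540568, -p*log2(p) = 0.529570
  p = 4/32 = 0.125000: log2(p) = -3.000000, -p*log2(p) = 0.375000
H = 0.484785 + 0.529570 + 0.375000 = 1.389355

H = 1.3894 bits/symbol


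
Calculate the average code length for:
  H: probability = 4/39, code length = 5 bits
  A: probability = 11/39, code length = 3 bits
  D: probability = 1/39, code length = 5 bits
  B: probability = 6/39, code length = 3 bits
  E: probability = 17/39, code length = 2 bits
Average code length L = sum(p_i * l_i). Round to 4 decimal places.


Weighted contributions p_i * l_i:
  H: (4/39) * 5 = 20/39
  A: (11/39) * 3 = 33/39
  D: (1/39) * 5 = 5/39
  B: (6/39) * 3 = 18/39
  E: (17/39) * 2 = 34/39
Sum = (20 + 33 + 5 + 18 + 34)/39 = 110/39

L = 110/39 = 2.8205 bits/symbol


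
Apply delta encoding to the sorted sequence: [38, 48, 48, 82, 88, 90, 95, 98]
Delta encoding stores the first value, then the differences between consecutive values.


First value: 38
Deltas:
  48 - 38 = 10
  48 - 48 = 0
  82 - 48 = 34
  88 - 82 = 6
  90 - 88 = 2
  95 - 90 = 5
  98 - 95 = 3


Delta encoded: [38, 10, 0, 34, 6, 2, 5, 3]


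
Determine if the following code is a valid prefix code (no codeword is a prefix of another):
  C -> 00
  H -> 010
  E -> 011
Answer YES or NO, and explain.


Checking each pair (does one codeword prefix another?):
  C='00' vs H='010': no prefix
  C='00' vs E='011': no prefix
  H='010' vs C='00': no prefix
  H='010' vs E='011': no prefix
  E='011' vs C='00': no prefix
  E='011' vs H='010': no prefix
No violation found over all pairs.

YES -- this is a valid prefix code. No codeword is a prefix of any other codeword.


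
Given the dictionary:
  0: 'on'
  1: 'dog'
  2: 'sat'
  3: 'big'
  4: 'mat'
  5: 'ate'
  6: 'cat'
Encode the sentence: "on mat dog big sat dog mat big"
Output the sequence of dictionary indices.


Look up each word in the dictionary:
  'on' -> 0
  'mat' -> 4
  'dog' -> 1
  'big' -> 3
  'sat' -> 2
  'dog' -> 1
  'mat' -> 4
  'big' -> 3

Encoded: [0, 4, 1, 3, 2, 1, 4, 3]


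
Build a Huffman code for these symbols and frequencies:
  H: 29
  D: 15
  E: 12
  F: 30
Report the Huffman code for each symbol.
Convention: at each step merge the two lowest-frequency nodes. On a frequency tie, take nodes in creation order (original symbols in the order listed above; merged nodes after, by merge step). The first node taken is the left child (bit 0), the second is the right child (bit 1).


Huffman tree construction:
Step 1: Merge E(12) + D(15) = 27
Step 2: Merge (E+D)(27) + H(29) = 56
Step 3: Merge F(30) + ((E+D)+H)(56) = 86
Read each symbol's code off the tree from the root (left child = 0, right child = 1).

Codes:
  H: 11 (length 2)
  D: 101 (length 3)
  E: 100 (length 3)
  F: 0 (length 1)
Average code length: 169/86 = 1.9651 bits/symbol


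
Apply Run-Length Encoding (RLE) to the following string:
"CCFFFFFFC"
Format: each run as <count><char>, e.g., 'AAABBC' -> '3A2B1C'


Scanning runs left to right:
  i=0: run of 'C' x 2 -> '2C'
  i=2: run of 'F' x 6 -> '6F'
  i=8: run of 'C' x 1 -> '1C'

RLE = 2C6F1C


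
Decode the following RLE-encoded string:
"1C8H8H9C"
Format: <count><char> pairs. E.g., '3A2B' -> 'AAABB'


Expanding each <count><char> pair:
  1C -> 'C'
  8H -> 'HHHHHHHH'
  8H -> 'HHHHHHHH'
  9C -> 'CCCCCCCCC'

Decoded = CHHHHHHHHHHHHHHHHCCCCCCCCC


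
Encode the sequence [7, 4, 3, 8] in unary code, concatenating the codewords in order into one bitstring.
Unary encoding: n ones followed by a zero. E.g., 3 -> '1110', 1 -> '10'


Encode each number as n ones followed by a terminating 0:
  7 -> 11111110 (8 bits)
  4 -> 11110 (5 bits)
  3 -> 1110 (4 bits)
  8 -> 111111110 (9 bits)
Total length = 8 + 5 + 4 + 9 = 26 bits.

Unary([7, 4, 3, 8]) = 11111110111101110111111110 (26 bits)


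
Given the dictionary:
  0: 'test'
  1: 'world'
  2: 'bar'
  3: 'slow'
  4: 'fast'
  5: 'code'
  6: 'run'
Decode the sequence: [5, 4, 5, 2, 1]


Look up each index in the dictionary:
  5 -> 'code'
  4 -> 'fast'
  5 -> 'code'
  2 -> 'bar'
  1 -> 'world'

Decoded: "code fast code bar world"


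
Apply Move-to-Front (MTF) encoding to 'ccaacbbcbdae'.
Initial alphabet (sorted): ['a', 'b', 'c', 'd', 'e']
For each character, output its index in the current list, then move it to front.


MTF encoding:
'c': index 2 in ['a', 'b', 'c', 'd', 'e'] -> ['c', 'a', 'b', 'd', 'e']
'c': index 0 in ['c', 'a', 'b', 'd', 'e'] -> ['c', 'a', 'b', 'd', 'e']
'a': index 1 in ['c', 'a', 'b', 'd', 'e'] -> ['a', 'c', 'b', 'd', 'e']
'a': index 0 in ['a', 'c', 'b', 'd', 'e'] -> ['a', 'c', 'b', 'd', 'e']
'c': index 1 in ['a', 'c', 'b', 'd', 'e'] -> ['c', 'a', 'b', 'd', 'e']
'b': index 2 in ['c', 'a', 'b', 'd', 'e'] -> ['b', 'c', 'a', 'd', 'e']
'b': index 0 in ['b', 'c', 'a', 'd', 'e'] -> ['b', 'c', 'a', 'd', 'e']
'c': index 1 in ['b', 'c', 'a', 'd', 'e'] -> ['c', 'b', 'a', 'd', 'e']
'b': index 1 in ['c', 'b', 'a', 'd', 'e'] -> ['b', 'c', 'a', 'd', 'e']
'd': index 3 in ['b', 'c', 'a', 'd', 'e'] -> ['d', 'b', 'c', 'a', 'e']
'a': index 3 in ['d', 'b', 'c', 'a', 'e'] -> ['a', 'd', 'b', 'c', 'e']
'e': index 4 in ['a', 'd', 'b', 'c', 'e'] -> ['e', 'a', 'd', 'b', 'c']


Output: [2, 0, 1, 0, 1, 2, 0, 1, 1, 3, 3, 4]


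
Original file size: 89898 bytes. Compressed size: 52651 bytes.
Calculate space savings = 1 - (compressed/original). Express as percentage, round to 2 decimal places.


ratio = compressed/original = 52651/89898 = 0.585675
savings = 1 - ratio = 1 - 0.585675 = 0.414325
as a percentage: 0.414325 * 100 = 41.43%

Space savings = 1 - 52651/89898 = 41.43%


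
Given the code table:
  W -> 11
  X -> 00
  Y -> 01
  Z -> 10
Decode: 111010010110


Decoding:
11 -> W
10 -> Z
10 -> Z
01 -> Y
01 -> Y
10 -> Z


Result: WZZYYZ


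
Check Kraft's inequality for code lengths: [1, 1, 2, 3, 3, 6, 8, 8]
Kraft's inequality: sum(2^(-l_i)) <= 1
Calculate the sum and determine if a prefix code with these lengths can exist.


Sum = 2^(-1) + 2^(-1) + 2^(-2) + 2^(-3) + 2^(-3) + 2^(-6) + 2^(-8) + 2^(-8)
    = 0.5 + 0.5 + 0.25 + 0.125 + 0.125 + 0.015625 + 0.00390625 + 0.00390625
    = 390/256 = 1.5234375
Since 1.5234375 > 1, Kraft's inequality is NOT satisfied.
A prefix code with these lengths CANNOT exist.

Kraft sum = 1.5234375. Not satisfied.


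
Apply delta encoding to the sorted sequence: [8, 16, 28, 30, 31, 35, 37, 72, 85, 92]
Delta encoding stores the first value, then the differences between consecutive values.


First value: 8
Deltas:
  16 - 8 = 8
  28 - 16 = 12
  30 - 28 = 2
  31 - 30 = 1
  35 - 31 = 4
  37 - 35 = 2
  72 - 37 = 35
  85 - 72 = 13
  92 - 85 = 7


Delta encoded: [8, 8, 12, 2, 1, 4, 2, 35, 13, 7]


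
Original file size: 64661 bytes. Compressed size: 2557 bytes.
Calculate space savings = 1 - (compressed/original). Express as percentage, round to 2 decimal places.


ratio = compressed/original = 2557/64661 = 0.039545
savings = 1 - ratio = 1 - 0.039545 = 0.960455
as a percentage: 0.960455 * 100 = 96.05%

Space savings = 1 - 2557/64661 = 96.05%


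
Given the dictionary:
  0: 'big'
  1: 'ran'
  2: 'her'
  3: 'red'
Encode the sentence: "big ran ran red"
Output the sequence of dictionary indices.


Look up each word in the dictionary:
  'big' -> 0
  'ran' -> 1
  'ran' -> 1
  'red' -> 3

Encoded: [0, 1, 1, 3]


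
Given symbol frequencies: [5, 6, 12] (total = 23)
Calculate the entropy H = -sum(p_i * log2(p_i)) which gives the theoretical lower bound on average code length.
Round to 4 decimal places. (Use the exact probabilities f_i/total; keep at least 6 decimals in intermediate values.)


Per-symbol terms -p_i * log2(p_i) with p_i = f_i/23:
  p = 5/23 = 0.217391: log2(p) = -2.201634, -p*log2(p) = 0.478616
  p = 6/23 = 0.260870: log2(p) = -1.938599, -p*log2(p) = 0.505722
  p = 12/23 = 0.521739: log2(p) = -0.938599, -p*log2(p) = 0.489704
H = 0.478616 + 0.505722 + 0.489704 = 1.474042

H = 1.474 bits/symbol


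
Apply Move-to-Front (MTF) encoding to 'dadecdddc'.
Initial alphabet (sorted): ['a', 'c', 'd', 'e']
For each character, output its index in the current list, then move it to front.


MTF encoding:
'd': index 2 in ['a', 'c', 'd', 'e'] -> ['d', 'a', 'c', 'e']
'a': index 1 in ['d', 'a', 'c', 'e'] -> ['a', 'd', 'c', 'e']
'd': index 1 in ['a', 'd', 'c', 'e'] -> ['d', 'a', 'c', 'e']
'e': index 3 in ['d', 'a', 'c', 'e'] -> ['e', 'd', 'a', 'c']
'c': index 3 in ['e', 'd', 'a', 'c'] -> ['c', 'e', 'd', 'a']
'd': index 2 in ['c', 'e', 'd', 'a'] -> ['d', 'c', 'e', 'a']
'd': index 0 in ['d', 'c', 'e', 'a'] -> ['d', 'c', 'e', 'a']
'd': index 0 in ['d', 'c', 'e', 'a'] -> ['d', 'c', 'e', 'a']
'c': index 1 in ['d', 'c', 'e', 'a'] -> ['c', 'd', 'e', 'a']


Output: [2, 1, 1, 3, 3, 2, 0, 0, 1]


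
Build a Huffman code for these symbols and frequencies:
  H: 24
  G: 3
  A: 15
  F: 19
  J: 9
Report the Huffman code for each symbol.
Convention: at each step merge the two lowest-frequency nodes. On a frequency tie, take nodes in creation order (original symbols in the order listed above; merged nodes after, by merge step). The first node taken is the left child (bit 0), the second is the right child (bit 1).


Huffman tree construction:
Step 1: Merge G(3) + J(9) = 12
Step 2: Merge (G+J)(12) + A(15) = 27
Step 3: Merge F(19) + H(24) = 43
Step 4: Merge ((G+J)+A)(27) + (F+H)(43) = 70
Read each symbol's code off the tree from the root (left child = 0, right child = 1).

Codes:
  H: 11 (length 2)
  G: 000 (length 3)
  A: 01 (length 2)
  F: 10 (length 2)
  J: 001 (length 3)
Average code length: 152/70 = 2.1714 bits/symbol


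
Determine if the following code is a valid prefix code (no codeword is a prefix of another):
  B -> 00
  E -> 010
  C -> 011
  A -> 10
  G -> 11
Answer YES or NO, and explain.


Checking each pair (does one codeword prefix another?):
  B='00' vs E='010': no prefix
  B='00' vs C='011': no prefix
  B='00' vs A='10': no prefix
  B='00' vs G='11': no prefix
  E='010' vs B='00': no prefix
  E='010' vs C='011': no prefix
  E='010' vs A='10': no prefix
  E='010' vs G='11': no prefix
  C='011' vs B='00': no prefix
  C='011' vs E='010': no prefix
  C='011' vs A='10': no prefix
  C='011' vs G='11': no prefix
  A='10' vs B='00': no prefix
  A='10' vs E='010': no prefix
  A='10' vs C='011': no prefix
  A='10' vs G='11': no prefix
  G='11' vs B='00': no prefix
  G='11' vs E='010': no prefix
  G='11' vs C='011': no prefix
  G='11' vs A='10': no prefix
No violation found over all pairs.

YES -- this is a valid prefix code. No codeword is a prefix of any other codeword.


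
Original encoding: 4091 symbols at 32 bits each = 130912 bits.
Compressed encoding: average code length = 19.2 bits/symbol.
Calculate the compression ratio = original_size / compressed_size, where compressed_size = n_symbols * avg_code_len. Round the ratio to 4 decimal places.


original_size = n_symbols * orig_bits = 4091 * 32 = 130912 bits
compressed_size = n_symbols * avg_code_len = 4091 * 19.2 = 78547.2 bits
ratio = original_size / compressed_size = 130912 / 78547.2 = 1.6667

Compression ratio = 1.6667


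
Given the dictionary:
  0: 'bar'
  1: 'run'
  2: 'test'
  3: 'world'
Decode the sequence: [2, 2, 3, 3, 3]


Look up each index in the dictionary:
  2 -> 'test'
  2 -> 'test'
  3 -> 'world'
  3 -> 'world'
  3 -> 'world'

Decoded: "test test world world world"


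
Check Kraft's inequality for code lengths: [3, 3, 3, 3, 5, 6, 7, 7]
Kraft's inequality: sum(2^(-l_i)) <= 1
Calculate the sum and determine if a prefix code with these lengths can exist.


Sum = 2^(-3) + 2^(-3) + 2^(-3) + 2^(-3) + 2^(-5) + 2^(-6) + 2^(-7) + 2^(-7)
    = 0.125 + 0.125 + 0.125 + 0.125 + 0.03125 + 0.015625 + 0.0078125 + 0.0078125
    = 72/128 = 0.5625
Since 0.5625 <= 1, Kraft's inequality IS satisfied.
A prefix code with these lengths CAN exist.

Kraft sum = 0.5625. Satisfied.


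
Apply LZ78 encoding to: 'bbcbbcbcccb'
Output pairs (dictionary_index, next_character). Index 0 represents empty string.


LZ78 encoding steps:
Dictionary: {0: ''}
Step 1: w='' (idx 0), next='b' -> output (0, 'b'), add 'b' as idx 1
Step 2: w='b' (idx 1), next='c' -> output (1, 'c'), add 'bc' as idx 2
Step 3: w='b' (idx 1), next='b' -> output (1, 'b'), add 'bb' as idx 3
Step 4: w='' (idx 0), next='c' -> output (0, 'c'), add 'c' as idx 4
Step 5: w='bc' (idx 2), next='c' -> output (2, 'c'), add 'bcc' as idx 5
Step 6: w='c' (idx 4), next='b' -> output (4, 'b'), add 'cb' as idx 6


Encoded: [(0, 'b'), (1, 'c'), (1, 'b'), (0, 'c'), (2, 'c'), (4, 'b')]


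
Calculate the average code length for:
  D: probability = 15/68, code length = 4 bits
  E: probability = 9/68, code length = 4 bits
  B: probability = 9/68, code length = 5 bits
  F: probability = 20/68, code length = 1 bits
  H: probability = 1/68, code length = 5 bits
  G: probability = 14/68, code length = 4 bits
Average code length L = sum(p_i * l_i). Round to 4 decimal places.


Weighted contributions p_i * l_i:
  D: (15/68) * 4 = 60/68
  E: (9/68) * 4 = 36/68
  B: (9/68) * 5 = 45/68
  F: (20/68) * 1 = 20/68
  H: (1/68) * 5 = 5/68
  G: (14/68) * 4 = 56/68
Sum = (60 + 36 + 45 + 20 + 5 + 56)/68 = 222/68

L = 222/68 = 3.2647 bits/symbol


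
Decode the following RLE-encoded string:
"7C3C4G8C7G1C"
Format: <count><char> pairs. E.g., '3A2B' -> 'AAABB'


Expanding each <count><char> pair:
  7C -> 'CCCCCCC'
  3C -> 'CCC'
  4G -> 'GGGG'
  8C -> 'CCCCCCCC'
  7G -> 'GGGGGGG'
  1C -> 'C'

Decoded = CCCCCCCCCCGGGGCCCCCCCCGGGGGGGC


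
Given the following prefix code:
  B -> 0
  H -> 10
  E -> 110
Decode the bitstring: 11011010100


Decoding step by step:
Bits 110 -> E
Bits 110 -> E
Bits 10 -> H
Bits 10 -> H
Bits 0 -> B


Decoded message: EEHHB


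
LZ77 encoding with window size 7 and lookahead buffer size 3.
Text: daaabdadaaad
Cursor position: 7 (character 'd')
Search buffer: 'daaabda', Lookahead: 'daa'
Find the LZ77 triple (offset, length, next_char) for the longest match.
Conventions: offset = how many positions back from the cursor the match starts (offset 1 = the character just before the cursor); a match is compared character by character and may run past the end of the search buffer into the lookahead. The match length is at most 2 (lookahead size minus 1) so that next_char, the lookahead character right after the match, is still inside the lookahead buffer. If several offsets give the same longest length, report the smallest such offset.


Try each offset into the search buffer:
  offset=1 (pos 6, char 'a'): match length 0
  offset=2 (pos 5, char 'd'): match length 2
  offset=3 (pos 4, char 'b'): match length 0
  offset=4 (pos 3, char 'a'): match length 0
  offset=5 (pos 2, char 'a'): match length 0
  offset=6 (pos 1, char 'a'): match length 0
  offset=7 (pos 0, char 'd'): match length 2
Longest match has length 2, found at offsets 2, 7; take the smallest, offset 2.
next_char = character at position 7 + 2 = 9 -> 'a'

Best match: offset=2, length=2 (matching 'da' starting at position 5)
LZ77 triple: (2, 2, 'a')


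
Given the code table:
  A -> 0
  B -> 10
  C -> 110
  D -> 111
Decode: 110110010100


Decoding:
110 -> C
110 -> C
0 -> A
10 -> B
10 -> B
0 -> A


Result: CCABBA


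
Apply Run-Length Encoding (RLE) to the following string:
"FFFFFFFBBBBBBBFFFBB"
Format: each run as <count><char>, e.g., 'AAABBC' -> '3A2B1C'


Scanning runs left to right:
  i=0: run of 'F' x 7 -> '7F'
  i=7: run of 'B' x 7 -> '7B'
  i=14: run of 'F' x 3 -> '3F'
  i=17: run of 'B' x 2 -> '2B'

RLE = 7F7B3F2B


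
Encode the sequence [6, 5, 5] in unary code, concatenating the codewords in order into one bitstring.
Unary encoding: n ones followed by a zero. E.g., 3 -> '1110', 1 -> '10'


Encode each number as n ones followed by a terminating 0:
  6 -> 1111110 (7 bits)
  5 -> 111110 (6 bits)
  5 -> 111110 (6 bits)
Total length = 7 + 6 + 6 = 19 bits.

Unary([6, 5, 5]) = 1111110111110111110 (19 bits)
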